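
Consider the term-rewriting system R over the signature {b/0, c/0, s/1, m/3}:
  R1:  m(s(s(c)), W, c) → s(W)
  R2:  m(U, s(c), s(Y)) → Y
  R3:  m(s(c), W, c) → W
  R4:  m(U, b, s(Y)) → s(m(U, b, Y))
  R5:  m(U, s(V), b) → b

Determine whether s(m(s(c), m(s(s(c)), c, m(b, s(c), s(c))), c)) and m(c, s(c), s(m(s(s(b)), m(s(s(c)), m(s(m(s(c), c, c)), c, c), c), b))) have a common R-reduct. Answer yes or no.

no — NF(t₁) = s(s(c)), NF(t₂) = b

Reduce t₁ = s(m(s(c), m(s(s(c)), c, m(b, s(c), s(c))), c)):
1. s(m(s(c), m(s(s(c)), c, m(b, s(c), s(c))), c))  →  s(m(s(s(c)), c, m(b, s(c), s(c))))   [R3 at 1]
2. s(m(s(s(c)), c, m(b, s(c), s(c))))  →  s(m(s(s(c)), c, c))   [R2 at 1.3]
3. s(m(s(s(c)), c, c))  →  s(s(c))   [R1 at 1]

Reduce t₂ = m(c, s(c), s(m(s(s(b)), m(s(s(c)), m(s(m(s(c), c, c)), c, c), c), b))):
1. m(c, s(c), s(m(s(s(b)), m(s(s(c)), m(s(m(s(c), c, c)), c, c), c), b)))  →  m(s(s(b)), m(s(s(c)), m(s(m(s(c), c, c)), c, c), c), b)   [R2 at ε]
2. m(s(s(b)), m(s(s(c)), m(s(m(s(c), c, c)), c, c), c), b)  →  m(s(s(b)), s(m(s(m(s(c), c, c)), c, c)), b)   [R1 at 2]
3. m(s(s(b)), s(m(s(m(s(c), c, c)), c, c)), b)  →  b   [R5 at ε]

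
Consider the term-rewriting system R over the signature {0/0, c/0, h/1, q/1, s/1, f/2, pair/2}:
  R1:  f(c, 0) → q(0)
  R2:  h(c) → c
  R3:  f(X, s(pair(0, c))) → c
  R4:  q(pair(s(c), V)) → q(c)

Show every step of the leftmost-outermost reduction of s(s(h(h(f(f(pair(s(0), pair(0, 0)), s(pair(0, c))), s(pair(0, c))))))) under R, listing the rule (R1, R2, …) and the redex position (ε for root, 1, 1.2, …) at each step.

s(s(c))

1. s(s(h(h(f(f(pair(s(0), pair(0, 0)), s(pair(0, c))), s(pair(0, c)))))))  →  s(s(h(h(c))))   [R3 at 1.1.1.1]
2. s(s(h(h(c))))  →  s(s(h(c)))   [R2 at 1.1.1]
3. s(s(h(c)))  →  s(s(c))   [R2 at 1.1]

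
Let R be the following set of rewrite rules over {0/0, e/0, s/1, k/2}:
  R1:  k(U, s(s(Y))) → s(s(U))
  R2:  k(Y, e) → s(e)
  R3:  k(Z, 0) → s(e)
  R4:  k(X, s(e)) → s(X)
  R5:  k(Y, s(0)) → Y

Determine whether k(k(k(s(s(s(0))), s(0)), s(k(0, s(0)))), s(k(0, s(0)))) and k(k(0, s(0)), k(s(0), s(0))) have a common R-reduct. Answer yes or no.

Reduce t₁ = k(k(k(s(s(s(0))), s(0)), s(k(0, s(0)))), s(k(0, s(0)))):
1. k(k(k(s(s(s(0))), s(0)), s(k(0, s(0)))), s(k(0, s(0))))  →  k(k(s(s(s(0))), s(k(0, s(0)))), s(k(0, s(0))))   [R5 at 1.1]
2. k(k(s(s(s(0))), s(k(0, s(0)))), s(k(0, s(0))))  →  k(k(s(s(s(0))), s(0)), s(k(0, s(0))))   [R5 at 1.2.1]
3. k(k(s(s(s(0))), s(0)), s(k(0, s(0))))  →  k(s(s(s(0))), s(k(0, s(0))))   [R5 at 1]
4. k(s(s(s(0))), s(k(0, s(0))))  →  k(s(s(s(0))), s(0))   [R5 at 2.1]
5. k(s(s(s(0))), s(0))  →  s(s(s(0)))   [R5 at ε]

Reduce t₂ = k(k(0, s(0)), k(s(0), s(0))):
1. k(k(0, s(0)), k(s(0), s(0)))  →  k(0, k(s(0), s(0)))   [R5 at 1]
2. k(0, k(s(0), s(0)))  →  k(0, s(0))   [R5 at 2]
3. k(0, s(0))  →  0   [R5 at ε]

no — NF(t₁) = s(s(s(0))), NF(t₂) = 0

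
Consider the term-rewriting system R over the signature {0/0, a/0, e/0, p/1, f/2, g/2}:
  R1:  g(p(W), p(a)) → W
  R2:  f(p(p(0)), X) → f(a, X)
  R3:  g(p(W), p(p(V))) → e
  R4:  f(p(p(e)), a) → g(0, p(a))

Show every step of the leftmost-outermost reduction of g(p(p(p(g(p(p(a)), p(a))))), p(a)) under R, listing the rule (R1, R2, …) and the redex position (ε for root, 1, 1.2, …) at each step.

p(p(p(a)))

1. g(p(p(p(g(p(p(a)), p(a))))), p(a))  →  p(p(g(p(p(a)), p(a))))   [R1 at ε]
2. p(p(g(p(p(a)), p(a))))  →  p(p(p(a)))   [R1 at 1.1]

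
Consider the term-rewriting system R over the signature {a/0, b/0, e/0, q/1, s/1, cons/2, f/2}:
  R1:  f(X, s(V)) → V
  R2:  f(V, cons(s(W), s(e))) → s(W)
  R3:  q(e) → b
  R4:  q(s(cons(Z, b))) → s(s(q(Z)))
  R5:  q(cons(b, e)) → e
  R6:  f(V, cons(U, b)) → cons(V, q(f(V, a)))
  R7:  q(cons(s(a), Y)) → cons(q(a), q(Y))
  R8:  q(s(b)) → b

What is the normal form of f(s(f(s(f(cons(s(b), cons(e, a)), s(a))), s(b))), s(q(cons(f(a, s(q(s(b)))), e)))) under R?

e

1. f(s(f(s(f(cons(s(b), cons(e, a)), s(a))), s(b))), s(q(cons(f(a, s(q(s(b)))), e))))  →  q(cons(f(a, s(q(s(b)))), e))   [R1 at ε]
2. q(cons(f(a, s(q(s(b)))), e))  →  q(cons(q(s(b)), e))   [R1 at 1.1]
3. q(cons(q(s(b)), e))  →  q(cons(b, e))   [R8 at 1.1]
4. q(cons(b, e))  →  e   [R5 at ε]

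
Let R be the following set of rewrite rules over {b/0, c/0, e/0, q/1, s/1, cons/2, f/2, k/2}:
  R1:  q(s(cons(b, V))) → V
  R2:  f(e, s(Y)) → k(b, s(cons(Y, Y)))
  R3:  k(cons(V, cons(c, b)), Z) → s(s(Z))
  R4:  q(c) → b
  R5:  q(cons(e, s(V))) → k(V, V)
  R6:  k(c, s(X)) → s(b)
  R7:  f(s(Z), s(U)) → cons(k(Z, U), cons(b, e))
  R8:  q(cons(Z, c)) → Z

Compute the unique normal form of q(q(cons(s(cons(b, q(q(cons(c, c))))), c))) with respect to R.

1. q(q(cons(s(cons(b, q(q(cons(c, c))))), c)))  →  q(s(cons(b, q(q(cons(c, c))))))   [R8 at 1]
2. q(s(cons(b, q(q(cons(c, c))))))  →  q(q(cons(c, c)))   [R1 at ε]
3. q(q(cons(c, c)))  →  q(c)   [R8 at 1]
4. q(c)  →  b   [R4 at ε]

b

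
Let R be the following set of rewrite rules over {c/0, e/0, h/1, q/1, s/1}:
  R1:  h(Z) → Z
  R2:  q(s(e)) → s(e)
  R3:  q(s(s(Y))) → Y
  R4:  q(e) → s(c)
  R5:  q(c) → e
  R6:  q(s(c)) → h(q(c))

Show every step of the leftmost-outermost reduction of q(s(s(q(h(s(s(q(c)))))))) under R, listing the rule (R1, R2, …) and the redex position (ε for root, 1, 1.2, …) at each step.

e

1. q(s(s(q(h(s(s(q(c))))))))  →  q(h(s(s(q(c)))))   [R3 at ε]
2. q(h(s(s(q(c)))))  →  q(s(s(q(c))))   [R1 at 1]
3. q(s(s(q(c))))  →  q(c)   [R3 at ε]
4. q(c)  →  e   [R5 at ε]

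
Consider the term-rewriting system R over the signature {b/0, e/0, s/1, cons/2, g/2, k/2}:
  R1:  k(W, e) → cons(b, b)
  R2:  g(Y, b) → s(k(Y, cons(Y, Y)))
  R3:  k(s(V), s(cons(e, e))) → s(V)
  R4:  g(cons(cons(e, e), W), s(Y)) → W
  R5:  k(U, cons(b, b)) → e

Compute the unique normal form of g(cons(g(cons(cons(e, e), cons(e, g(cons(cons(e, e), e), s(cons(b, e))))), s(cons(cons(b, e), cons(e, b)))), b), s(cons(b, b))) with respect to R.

b

1. g(cons(g(cons(cons(e, e), cons(e, g(cons(cons(e, e), e), s(cons(b, e))))), s(cons(cons(b, e), cons(e, b)))), b), s(cons(b, b)))  →  g(cons(cons(e, g(cons(cons(e, e), e), s(cons(b, e)))), b), s(cons(b, b)))   [R4 at 1.1]
2. g(cons(cons(e, g(cons(cons(e, e), e), s(cons(b, e)))), b), s(cons(b, b)))  →  g(cons(cons(e, e), b), s(cons(b, b)))   [R4 at 1.1.2]
3. g(cons(cons(e, e), b), s(cons(b, b)))  →  b   [R4 at ε]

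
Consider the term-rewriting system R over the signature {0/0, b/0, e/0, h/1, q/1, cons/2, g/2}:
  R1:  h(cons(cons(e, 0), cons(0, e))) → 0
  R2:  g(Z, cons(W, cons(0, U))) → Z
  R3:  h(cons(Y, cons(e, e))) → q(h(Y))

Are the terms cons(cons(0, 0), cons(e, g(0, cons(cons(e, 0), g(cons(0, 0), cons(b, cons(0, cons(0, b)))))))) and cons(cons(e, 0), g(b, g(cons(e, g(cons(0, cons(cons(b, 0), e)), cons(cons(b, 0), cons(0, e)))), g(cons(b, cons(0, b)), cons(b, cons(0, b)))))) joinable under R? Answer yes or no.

no — NF(t₁) = cons(cons(0, 0), cons(e, 0)), NF(t₂) = cons(cons(e, 0), b)

Reduce t₁ = cons(cons(0, 0), cons(e, g(0, cons(cons(e, 0), g(cons(0, 0), cons(b, cons(0, cons(0, b)))))))):
1. cons(cons(0, 0), cons(e, g(0, cons(cons(e, 0), g(cons(0, 0), cons(b, cons(0, cons(0, b))))))))  →  cons(cons(0, 0), cons(e, g(0, cons(cons(e, 0), cons(0, 0)))))   [R2 at 2.2.2.2]
2. cons(cons(0, 0), cons(e, g(0, cons(cons(e, 0), cons(0, 0)))))  →  cons(cons(0, 0), cons(e, 0))   [R2 at 2.2]

Reduce t₂ = cons(cons(e, 0), g(b, g(cons(e, g(cons(0, cons(cons(b, 0), e)), cons(cons(b, 0), cons(0, e)))), g(cons(b, cons(0, b)), cons(b, cons(0, b)))))):
1. cons(cons(e, 0), g(b, g(cons(e, g(cons(0, cons(cons(b, 0), e)), cons(cons(b, 0), cons(0, e)))), g(cons(b, cons(0, b)), cons(b, cons(0, b))))))  →  cons(cons(e, 0), g(b, g(cons(e, cons(0, cons(cons(b, 0), e))), g(cons(b, cons(0, b)), cons(b, cons(0, b))))))   [R2 at 2.2.1.2]
2. cons(cons(e, 0), g(b, g(cons(e, cons(0, cons(cons(b, 0), e))), g(cons(b, cons(0, b)), cons(b, cons(0, b))))))  →  cons(cons(e, 0), g(b, g(cons(e, cons(0, cons(cons(b, 0), e))), cons(b, cons(0, b)))))   [R2 at 2.2.2]
3. cons(cons(e, 0), g(b, g(cons(e, cons(0, cons(cons(b, 0), e))), cons(b, cons(0, b)))))  →  cons(cons(e, 0), g(b, cons(e, cons(0, cons(cons(b, 0), e)))))   [R2 at 2.2]
4. cons(cons(e, 0), g(b, cons(e, cons(0, cons(cons(b, 0), e)))))  →  cons(cons(e, 0), b)   [R2 at 2]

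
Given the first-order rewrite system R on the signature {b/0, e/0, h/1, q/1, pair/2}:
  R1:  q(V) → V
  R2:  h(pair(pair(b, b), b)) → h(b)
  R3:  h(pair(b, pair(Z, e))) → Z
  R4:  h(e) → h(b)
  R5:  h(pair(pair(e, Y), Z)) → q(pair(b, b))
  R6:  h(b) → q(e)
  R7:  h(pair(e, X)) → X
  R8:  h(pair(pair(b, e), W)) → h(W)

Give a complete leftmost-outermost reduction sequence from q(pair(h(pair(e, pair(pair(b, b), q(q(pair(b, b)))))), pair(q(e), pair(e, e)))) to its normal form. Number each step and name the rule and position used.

pair(pair(pair(b, b), pair(b, b)), pair(e, pair(e, e)))

1. q(pair(h(pair(e, pair(pair(b, b), q(q(pair(b, b)))))), pair(q(e), pair(e, e))))  →  pair(h(pair(e, pair(pair(b, b), q(q(pair(b, b)))))), pair(q(e), pair(e, e)))   [R1 at ε]
2. pair(h(pair(e, pair(pair(b, b), q(q(pair(b, b)))))), pair(q(e), pair(e, e)))  →  pair(pair(pair(b, b), q(q(pair(b, b)))), pair(q(e), pair(e, e)))   [R7 at 1]
3. pair(pair(pair(b, b), q(q(pair(b, b)))), pair(q(e), pair(e, e)))  →  pair(pair(pair(b, b), q(pair(b, b))), pair(q(e), pair(e, e)))   [R1 at 1.2]
4. pair(pair(pair(b, b), q(pair(b, b))), pair(q(e), pair(e, e)))  →  pair(pair(pair(b, b), pair(b, b)), pair(q(e), pair(e, e)))   [R1 at 1.2]
5. pair(pair(pair(b, b), pair(b, b)), pair(q(e), pair(e, e)))  →  pair(pair(pair(b, b), pair(b, b)), pair(e, pair(e, e)))   [R1 at 2.1]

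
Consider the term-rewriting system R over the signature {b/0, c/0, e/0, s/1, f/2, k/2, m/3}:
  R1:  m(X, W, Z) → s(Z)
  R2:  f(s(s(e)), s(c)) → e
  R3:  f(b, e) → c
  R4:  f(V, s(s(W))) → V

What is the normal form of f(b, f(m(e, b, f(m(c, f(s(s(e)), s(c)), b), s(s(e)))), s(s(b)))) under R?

b

1. f(b, f(m(e, b, f(m(c, f(s(s(e)), s(c)), b), s(s(e)))), s(s(b))))  →  f(b, m(e, b, f(m(c, f(s(s(e)), s(c)), b), s(s(e)))))   [R4 at 2]
2. f(b, m(e, b, f(m(c, f(s(s(e)), s(c)), b), s(s(e)))))  →  f(b, s(f(m(c, f(s(s(e)), s(c)), b), s(s(e)))))   [R1 at 2]
3. f(b, s(f(m(c, f(s(s(e)), s(c)), b), s(s(e)))))  →  f(b, s(m(c, f(s(s(e)), s(c)), b)))   [R4 at 2.1]
4. f(b, s(m(c, f(s(s(e)), s(c)), b)))  →  f(b, s(s(b)))   [R1 at 2.1]
5. f(b, s(s(b)))  →  b   [R4 at ε]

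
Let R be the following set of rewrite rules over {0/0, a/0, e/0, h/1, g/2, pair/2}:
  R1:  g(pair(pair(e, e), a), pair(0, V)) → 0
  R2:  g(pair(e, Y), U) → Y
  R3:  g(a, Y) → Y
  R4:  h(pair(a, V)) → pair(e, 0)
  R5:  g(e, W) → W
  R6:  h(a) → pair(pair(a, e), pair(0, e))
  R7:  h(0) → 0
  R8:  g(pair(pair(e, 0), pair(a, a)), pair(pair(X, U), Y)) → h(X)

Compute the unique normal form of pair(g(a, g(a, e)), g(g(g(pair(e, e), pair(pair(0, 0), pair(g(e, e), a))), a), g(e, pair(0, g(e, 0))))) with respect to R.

pair(e, pair(0, 0))

1. pair(g(a, g(a, e)), g(g(g(pair(e, e), pair(pair(0, 0), pair(g(e, e), a))), a), g(e, pair(0, g(e, 0)))))  →  pair(g(a, e), g(g(g(pair(e, e), pair(pair(0, 0), pair(g(e, e), a))), a), g(e, pair(0, g(e, 0)))))   [R3 at 1]
2. pair(g(a, e), g(g(g(pair(e, e), pair(pair(0, 0), pair(g(e, e), a))), a), g(e, pair(0, g(e, 0)))))  →  pair(e, g(g(g(pair(e, e), pair(pair(0, 0), pair(g(e, e), a))), a), g(e, pair(0, g(e, 0)))))   [R3 at 1]
3. pair(e, g(g(g(pair(e, e), pair(pair(0, 0), pair(g(e, e), a))), a), g(e, pair(0, g(e, 0)))))  →  pair(e, g(g(e, a), g(e, pair(0, g(e, 0)))))   [R2 at 2.1.1]
4. pair(e, g(g(e, a), g(e, pair(0, g(e, 0)))))  →  pair(e, g(a, g(e, pair(0, g(e, 0)))))   [R5 at 2.1]
5. pair(e, g(a, g(e, pair(0, g(e, 0)))))  →  pair(e, g(e, pair(0, g(e, 0))))   [R3 at 2]
6. pair(e, g(e, pair(0, g(e, 0))))  →  pair(e, pair(0, g(e, 0)))   [R5 at 2]
7. pair(e, pair(0, g(e, 0)))  →  pair(e, pair(0, 0))   [R5 at 2.2]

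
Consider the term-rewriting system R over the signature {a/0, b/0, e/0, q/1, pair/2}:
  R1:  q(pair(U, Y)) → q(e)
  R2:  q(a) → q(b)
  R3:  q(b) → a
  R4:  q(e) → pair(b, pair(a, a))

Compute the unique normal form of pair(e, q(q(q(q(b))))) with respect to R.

pair(e, a)

1. pair(e, q(q(q(q(b)))))  →  pair(e, q(q(q(a))))   [R3 at 2.1.1.1]
2. pair(e, q(q(q(a))))  →  pair(e, q(q(q(b))))   [R2 at 2.1.1]
3. pair(e, q(q(q(b))))  →  pair(e, q(q(a)))   [R3 at 2.1.1]
4. pair(e, q(q(a)))  →  pair(e, q(q(b)))   [R2 at 2.1]
5. pair(e, q(q(b)))  →  pair(e, q(a))   [R3 at 2.1]
6. pair(e, q(a))  →  pair(e, q(b))   [R2 at 2]
7. pair(e, q(b))  →  pair(e, a)   [R3 at 2]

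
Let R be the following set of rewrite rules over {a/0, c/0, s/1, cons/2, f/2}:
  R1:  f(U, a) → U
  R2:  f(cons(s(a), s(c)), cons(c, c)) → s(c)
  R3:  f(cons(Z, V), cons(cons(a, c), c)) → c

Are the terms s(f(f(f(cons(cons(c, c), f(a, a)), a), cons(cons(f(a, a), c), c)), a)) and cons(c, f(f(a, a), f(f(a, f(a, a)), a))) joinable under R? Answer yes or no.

no — NF(t₁) = s(c), NF(t₂) = cons(c, a)

Reduce t₁ = s(f(f(f(cons(cons(c, c), f(a, a)), a), cons(cons(f(a, a), c), c)), a)):
1. s(f(f(f(cons(cons(c, c), f(a, a)), a), cons(cons(f(a, a), c), c)), a))  →  s(f(f(cons(cons(c, c), f(a, a)), a), cons(cons(f(a, a), c), c)))   [R1 at 1]
2. s(f(f(cons(cons(c, c), f(a, a)), a), cons(cons(f(a, a), c), c)))  →  s(f(cons(cons(c, c), f(a, a)), cons(cons(f(a, a), c), c)))   [R1 at 1.1]
3. s(f(cons(cons(c, c), f(a, a)), cons(cons(f(a, a), c), c)))  →  s(f(cons(cons(c, c), a), cons(cons(f(a, a), c), c)))   [R1 at 1.1.2]
4. s(f(cons(cons(c, c), a), cons(cons(f(a, a), c), c)))  →  s(f(cons(cons(c, c), a), cons(cons(a, c), c)))   [R1 at 1.2.1.1]
5. s(f(cons(cons(c, c), a), cons(cons(a, c), c)))  →  s(c)   [R3 at 1]

Reduce t₂ = cons(c, f(f(a, a), f(f(a, f(a, a)), a))):
1. cons(c, f(f(a, a), f(f(a, f(a, a)), a)))  →  cons(c, f(a, f(f(a, f(a, a)), a)))   [R1 at 2.1]
2. cons(c, f(a, f(f(a, f(a, a)), a)))  →  cons(c, f(a, f(a, f(a, a))))   [R1 at 2.2]
3. cons(c, f(a, f(a, f(a, a))))  →  cons(c, f(a, f(a, a)))   [R1 at 2.2.2]
4. cons(c, f(a, f(a, a)))  →  cons(c, f(a, a))   [R1 at 2.2]
5. cons(c, f(a, a))  →  cons(c, a)   [R1 at 2]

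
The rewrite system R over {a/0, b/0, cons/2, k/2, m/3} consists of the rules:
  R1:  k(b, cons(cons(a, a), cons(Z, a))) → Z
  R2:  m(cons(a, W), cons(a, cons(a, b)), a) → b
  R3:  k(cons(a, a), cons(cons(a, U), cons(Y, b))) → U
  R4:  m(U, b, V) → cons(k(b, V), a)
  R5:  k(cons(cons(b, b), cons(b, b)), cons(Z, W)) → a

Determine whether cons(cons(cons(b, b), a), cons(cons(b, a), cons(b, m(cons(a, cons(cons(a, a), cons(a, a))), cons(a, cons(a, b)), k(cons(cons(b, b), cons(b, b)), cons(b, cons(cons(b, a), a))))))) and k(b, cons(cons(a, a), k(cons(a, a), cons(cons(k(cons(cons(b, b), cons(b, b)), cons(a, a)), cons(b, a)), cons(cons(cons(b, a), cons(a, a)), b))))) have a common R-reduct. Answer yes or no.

Reduce t₁ = cons(cons(cons(b, b), a), cons(cons(b, a), cons(b, m(cons(a, cons(cons(a, a), cons(a, a))), cons(a, cons(a, b)), k(cons(cons(b, b), cons(b, b)), cons(b, cons(cons(b, a), a))))))):
1. cons(cons(cons(b, b), a), cons(cons(b, a), cons(b, m(cons(a, cons(cons(a, a), cons(a, a))), cons(a, cons(a, b)), k(cons(cons(b, b), cons(b, b)), cons(b, cons(cons(b, a), a)))))))  →  cons(cons(cons(b, b), a), cons(cons(b, a), cons(b, m(cons(a, cons(cons(a, a), cons(a, a))), cons(a, cons(a, b)), a))))   [R5 at 2.2.2.3]
2. cons(cons(cons(b, b), a), cons(cons(b, a), cons(b, m(cons(a, cons(cons(a, a), cons(a, a))), cons(a, cons(a, b)), a))))  →  cons(cons(cons(b, b), a), cons(cons(b, a), cons(b, b)))   [R2 at 2.2.2]

Reduce t₂ = k(b, cons(cons(a, a), k(cons(a, a), cons(cons(k(cons(cons(b, b), cons(b, b)), cons(a, a)), cons(b, a)), cons(cons(cons(b, a), cons(a, a)), b))))):
1. k(b, cons(cons(a, a), k(cons(a, a), cons(cons(k(cons(cons(b, b), cons(b, b)), cons(a, a)), cons(b, a)), cons(cons(cons(b, a), cons(a, a)), b)))))  →  k(b, cons(cons(a, a), k(cons(a, a), cons(cons(a, cons(b, a)), cons(cons(cons(b, a), cons(a, a)), b)))))   [R5 at 2.2.2.1.1]
2. k(b, cons(cons(a, a), k(cons(a, a), cons(cons(a, cons(b, a)), cons(cons(cons(b, a), cons(a, a)), b)))))  →  k(b, cons(cons(a, a), cons(b, a)))   [R3 at 2.2]
3. k(b, cons(cons(a, a), cons(b, a)))  →  b   [R1 at ε]

no — NF(t₁) = cons(cons(cons(b, b), a), cons(cons(b, a), cons(b, b))), NF(t₂) = b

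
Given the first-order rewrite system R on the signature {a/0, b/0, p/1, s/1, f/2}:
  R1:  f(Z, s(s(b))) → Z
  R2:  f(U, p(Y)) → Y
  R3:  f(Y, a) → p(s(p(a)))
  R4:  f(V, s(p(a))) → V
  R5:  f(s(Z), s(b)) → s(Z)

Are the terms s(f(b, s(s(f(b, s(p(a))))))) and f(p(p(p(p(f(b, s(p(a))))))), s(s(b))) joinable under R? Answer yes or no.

no — NF(t₁) = s(b), NF(t₂) = p(p(p(p(b))))

Reduce t₁ = s(f(b, s(s(f(b, s(p(a))))))):
1. s(f(b, s(s(f(b, s(p(a)))))))  →  s(f(b, s(s(b))))   [R4 at 1.2.1.1]
2. s(f(b, s(s(b))))  →  s(b)   [R1 at 1]

Reduce t₂ = f(p(p(p(p(f(b, s(p(a))))))), s(s(b))):
1. f(p(p(p(p(f(b, s(p(a))))))), s(s(b)))  →  p(p(p(p(f(b, s(p(a)))))))   [R1 at ε]
2. p(p(p(p(f(b, s(p(a)))))))  →  p(p(p(p(b))))   [R4 at 1.1.1.1]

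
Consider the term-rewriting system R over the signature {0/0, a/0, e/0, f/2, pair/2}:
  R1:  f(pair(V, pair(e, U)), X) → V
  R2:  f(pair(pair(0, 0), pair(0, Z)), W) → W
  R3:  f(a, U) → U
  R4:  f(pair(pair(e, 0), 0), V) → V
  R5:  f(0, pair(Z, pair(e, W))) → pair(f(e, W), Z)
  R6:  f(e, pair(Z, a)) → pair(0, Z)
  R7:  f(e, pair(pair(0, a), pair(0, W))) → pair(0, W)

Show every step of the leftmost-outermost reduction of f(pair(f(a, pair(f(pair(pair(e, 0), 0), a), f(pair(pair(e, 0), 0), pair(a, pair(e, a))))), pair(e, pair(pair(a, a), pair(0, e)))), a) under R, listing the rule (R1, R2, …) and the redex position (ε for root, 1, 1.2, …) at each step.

1. f(pair(f(a, pair(f(pair(pair(e, 0), 0), a), f(pair(pair(e, 0), 0), pair(a, pair(e, a))))), pair(e, pair(pair(a, a), pair(0, e)))), a)  →  f(a, pair(f(pair(pair(e, 0), 0), a), f(pair(pair(e, 0), 0), pair(a, pair(e, a)))))   [R1 at ε]
2. f(a, pair(f(pair(pair(e, 0), 0), a), f(pair(pair(e, 0), 0), pair(a, pair(e, a)))))  →  pair(f(pair(pair(e, 0), 0), a), f(pair(pair(e, 0), 0), pair(a, pair(e, a))))   [R3 at ε]
3. pair(f(pair(pair(e, 0), 0), a), f(pair(pair(e, 0), 0), pair(a, pair(e, a))))  →  pair(a, f(pair(pair(e, 0), 0), pair(a, pair(e, a))))   [R4 at 1]
4. pair(a, f(pair(pair(e, 0), 0), pair(a, pair(e, a))))  →  pair(a, pair(a, pair(e, a)))   [R4 at 2]

pair(a, pair(a, pair(e, a)))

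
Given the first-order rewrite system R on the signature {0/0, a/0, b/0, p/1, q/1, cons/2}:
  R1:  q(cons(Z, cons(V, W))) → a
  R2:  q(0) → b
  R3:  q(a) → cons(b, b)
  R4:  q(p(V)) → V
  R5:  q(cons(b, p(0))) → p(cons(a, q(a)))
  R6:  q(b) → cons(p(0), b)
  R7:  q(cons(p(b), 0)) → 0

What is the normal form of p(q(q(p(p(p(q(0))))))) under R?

1. p(q(q(p(p(p(q(0)))))))  →  p(q(p(p(q(0)))))   [R4 at 1.1]
2. p(q(p(p(q(0)))))  →  p(p(q(0)))   [R4 at 1]
3. p(p(q(0)))  →  p(p(b))   [R2 at 1.1]

p(p(b))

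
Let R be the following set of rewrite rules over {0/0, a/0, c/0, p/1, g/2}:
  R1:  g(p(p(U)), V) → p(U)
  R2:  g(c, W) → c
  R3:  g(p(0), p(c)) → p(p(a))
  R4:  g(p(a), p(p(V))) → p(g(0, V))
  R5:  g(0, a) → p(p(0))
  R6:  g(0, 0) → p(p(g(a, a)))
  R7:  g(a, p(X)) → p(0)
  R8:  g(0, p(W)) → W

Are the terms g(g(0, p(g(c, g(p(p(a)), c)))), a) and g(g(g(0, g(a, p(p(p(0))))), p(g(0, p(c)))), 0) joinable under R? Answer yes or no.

yes — NF(t₁) = c, NF(t₂) = c

Reduce t₁ = g(g(0, p(g(c, g(p(p(a)), c)))), a):
1. g(g(0, p(g(c, g(p(p(a)), c)))), a)  →  g(g(c, g(p(p(a)), c)), a)   [R8 at 1]
2. g(g(c, g(p(p(a)), c)), a)  →  g(c, a)   [R2 at 1]
3. g(c, a)  →  c   [R2 at ε]

Reduce t₂ = g(g(g(0, g(a, p(p(p(0))))), p(g(0, p(c)))), 0):
1. g(g(g(0, g(a, p(p(p(0))))), p(g(0, p(c)))), 0)  →  g(g(g(0, p(0)), p(g(0, p(c)))), 0)   [R7 at 1.1.2]
2. g(g(g(0, p(0)), p(g(0, p(c)))), 0)  →  g(g(0, p(g(0, p(c)))), 0)   [R8 at 1.1]
3. g(g(0, p(g(0, p(c)))), 0)  →  g(g(0, p(c)), 0)   [R8 at 1]
4. g(g(0, p(c)), 0)  →  g(c, 0)   [R8 at 1]
5. g(c, 0)  →  c   [R2 at ε]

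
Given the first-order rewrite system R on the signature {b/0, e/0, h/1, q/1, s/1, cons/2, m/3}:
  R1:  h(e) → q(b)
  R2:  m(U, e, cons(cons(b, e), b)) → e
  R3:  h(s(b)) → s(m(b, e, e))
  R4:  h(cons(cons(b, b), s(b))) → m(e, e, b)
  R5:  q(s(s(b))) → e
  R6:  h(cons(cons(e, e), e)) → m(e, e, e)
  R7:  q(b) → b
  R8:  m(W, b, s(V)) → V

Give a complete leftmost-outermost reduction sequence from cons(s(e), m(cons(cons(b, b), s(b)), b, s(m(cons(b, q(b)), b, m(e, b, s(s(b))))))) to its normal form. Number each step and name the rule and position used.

cons(s(e), b)

1. cons(s(e), m(cons(cons(b, b), s(b)), b, s(m(cons(b, q(b)), b, m(e, b, s(s(b)))))))  →  cons(s(e), m(cons(b, q(b)), b, m(e, b, s(s(b)))))   [R8 at 2]
2. cons(s(e), m(cons(b, q(b)), b, m(e, b, s(s(b)))))  →  cons(s(e), m(cons(b, b), b, m(e, b, s(s(b)))))   [R7 at 2.1.2]
3. cons(s(e), m(cons(b, b), b, m(e, b, s(s(b)))))  →  cons(s(e), m(cons(b, b), b, s(b)))   [R8 at 2.3]
4. cons(s(e), m(cons(b, b), b, s(b)))  →  cons(s(e), b)   [R8 at 2]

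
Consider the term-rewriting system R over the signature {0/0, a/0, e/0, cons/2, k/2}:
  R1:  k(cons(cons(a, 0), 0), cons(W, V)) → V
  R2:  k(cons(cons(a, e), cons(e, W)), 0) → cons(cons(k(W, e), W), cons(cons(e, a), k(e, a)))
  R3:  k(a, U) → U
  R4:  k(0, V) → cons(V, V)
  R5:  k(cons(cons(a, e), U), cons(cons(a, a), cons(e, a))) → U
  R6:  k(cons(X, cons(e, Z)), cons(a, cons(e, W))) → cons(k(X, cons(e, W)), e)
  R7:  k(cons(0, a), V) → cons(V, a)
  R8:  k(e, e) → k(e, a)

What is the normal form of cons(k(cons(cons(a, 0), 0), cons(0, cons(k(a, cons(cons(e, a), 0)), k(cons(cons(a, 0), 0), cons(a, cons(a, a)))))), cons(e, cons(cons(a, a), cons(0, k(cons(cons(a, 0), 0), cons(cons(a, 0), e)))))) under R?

1. cons(k(cons(cons(a, 0), 0), cons(0, cons(k(a, cons(cons(e, a), 0)), k(cons(cons(a, 0), 0), cons(a, cons(a, a)))))), cons(e, cons(cons(a, a), cons(0, k(cons(cons(a, 0), 0), cons(cons(a, 0), e))))))  →  cons(cons(k(a, cons(cons(e, a), 0)), k(cons(cons(a, 0), 0), cons(a, cons(a, a)))), cons(e, cons(cons(a, a), cons(0, k(cons(cons(a, 0), 0), cons(cons(a, 0), e))))))   [R1 at 1]
2. cons(cons(k(a, cons(cons(e, a), 0)), k(cons(cons(a, 0), 0), cons(a, cons(a, a)))), cons(e, cons(cons(a, a), cons(0, k(cons(cons(a, 0), 0), cons(cons(a, 0), e))))))  →  cons(cons(cons(cons(e, a), 0), k(cons(cons(a, 0), 0), cons(a, cons(a, a)))), cons(e, cons(cons(a, a), cons(0, k(cons(cons(a, 0), 0), cons(cons(a, 0), e))))))   [R3 at 1.1]
3. cons(cons(cons(cons(e, a), 0), k(cons(cons(a, 0), 0), cons(a, cons(a, a)))), cons(e, cons(cons(a, a), cons(0, k(cons(cons(a, 0), 0), cons(cons(a, 0), e))))))  →  cons(cons(cons(cons(e, a), 0), cons(a, a)), cons(e, cons(cons(a, a), cons(0, k(cons(cons(a, 0), 0), cons(cons(a, 0), e))))))   [R1 at 1.2]
4. cons(cons(cons(cons(e, a), 0), cons(a, a)), cons(e, cons(cons(a, a), cons(0, k(cons(cons(a, 0), 0), cons(cons(a, 0), e))))))  →  cons(cons(cons(cons(e, a), 0), cons(a, a)), cons(e, cons(cons(a, a), cons(0, e))))   [R1 at 2.2.2.2]

cons(cons(cons(cons(e, a), 0), cons(a, a)), cons(e, cons(cons(a, a), cons(0, e))))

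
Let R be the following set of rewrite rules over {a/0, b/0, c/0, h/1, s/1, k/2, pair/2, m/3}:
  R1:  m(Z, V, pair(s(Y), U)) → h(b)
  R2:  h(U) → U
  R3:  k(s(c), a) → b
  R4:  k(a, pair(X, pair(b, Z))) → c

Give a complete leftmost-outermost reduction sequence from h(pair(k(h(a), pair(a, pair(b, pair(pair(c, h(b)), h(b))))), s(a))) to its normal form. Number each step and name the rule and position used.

1. h(pair(k(h(a), pair(a, pair(b, pair(pair(c, h(b)), h(b))))), s(a)))  →  pair(k(h(a), pair(a, pair(b, pair(pair(c, h(b)), h(b))))), s(a))   [R2 at ε]
2. pair(k(h(a), pair(a, pair(b, pair(pair(c, h(b)), h(b))))), s(a))  →  pair(k(a, pair(a, pair(b, pair(pair(c, h(b)), h(b))))), s(a))   [R2 at 1.1]
3. pair(k(a, pair(a, pair(b, pair(pair(c, h(b)), h(b))))), s(a))  →  pair(c, s(a))   [R4 at 1]

pair(c, s(a))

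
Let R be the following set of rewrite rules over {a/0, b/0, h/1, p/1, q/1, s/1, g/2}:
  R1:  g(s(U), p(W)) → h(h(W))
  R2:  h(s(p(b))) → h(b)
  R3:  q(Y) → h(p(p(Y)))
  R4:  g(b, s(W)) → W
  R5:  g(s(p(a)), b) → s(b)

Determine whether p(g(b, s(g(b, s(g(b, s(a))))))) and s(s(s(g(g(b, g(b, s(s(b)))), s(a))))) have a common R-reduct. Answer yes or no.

Reduce t₁ = p(g(b, s(g(b, s(g(b, s(a))))))):
1. p(g(b, s(g(b, s(g(b, s(a)))))))  →  p(g(b, s(g(b, s(a)))))   [R4 at 1]
2. p(g(b, s(g(b, s(a)))))  →  p(g(b, s(a)))   [R4 at 1]
3. p(g(b, s(a)))  →  p(a)   [R4 at 1]

Reduce t₂ = s(s(s(g(g(b, g(b, s(s(b)))), s(a))))):
1. s(s(s(g(g(b, g(b, s(s(b)))), s(a)))))  →  s(s(s(g(g(b, s(b)), s(a)))))   [R4 at 1.1.1.1.2]
2. s(s(s(g(g(b, s(b)), s(a)))))  →  s(s(s(g(b, s(a)))))   [R4 at 1.1.1.1]
3. s(s(s(g(b, s(a)))))  →  s(s(s(a)))   [R4 at 1.1.1]

no — NF(t₁) = p(a), NF(t₂) = s(s(s(a)))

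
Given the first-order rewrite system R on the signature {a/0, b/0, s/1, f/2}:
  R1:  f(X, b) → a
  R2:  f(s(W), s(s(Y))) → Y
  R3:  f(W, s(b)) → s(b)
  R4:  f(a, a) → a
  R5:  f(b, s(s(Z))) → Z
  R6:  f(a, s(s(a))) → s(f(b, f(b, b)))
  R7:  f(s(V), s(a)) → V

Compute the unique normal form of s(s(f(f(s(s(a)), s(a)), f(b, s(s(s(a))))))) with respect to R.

s(s(a))

1. s(s(f(f(s(s(a)), s(a)), f(b, s(s(s(a)))))))  →  s(s(f(s(a), f(b, s(s(s(a)))))))   [R7 at 1.1.1]
2. s(s(f(s(a), f(b, s(s(s(a)))))))  →  s(s(f(s(a), s(a))))   [R5 at 1.1.2]
3. s(s(f(s(a), s(a))))  →  s(s(a))   [R7 at 1.1]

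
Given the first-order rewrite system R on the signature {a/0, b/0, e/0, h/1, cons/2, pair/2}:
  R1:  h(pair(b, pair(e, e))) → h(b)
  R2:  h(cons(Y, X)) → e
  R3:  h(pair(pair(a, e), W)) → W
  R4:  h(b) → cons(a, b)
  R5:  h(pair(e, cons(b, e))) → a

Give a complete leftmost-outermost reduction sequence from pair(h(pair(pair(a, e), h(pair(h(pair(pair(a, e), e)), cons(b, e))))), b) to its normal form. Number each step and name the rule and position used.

pair(a, b)

1. pair(h(pair(pair(a, e), h(pair(h(pair(pair(a, e), e)), cons(b, e))))), b)  →  pair(h(pair(h(pair(pair(a, e), e)), cons(b, e))), b)   [R3 at 1]
2. pair(h(pair(h(pair(pair(a, e), e)), cons(b, e))), b)  →  pair(h(pair(e, cons(b, e))), b)   [R3 at 1.1.1]
3. pair(h(pair(e, cons(b, e))), b)  →  pair(a, b)   [R5 at 1]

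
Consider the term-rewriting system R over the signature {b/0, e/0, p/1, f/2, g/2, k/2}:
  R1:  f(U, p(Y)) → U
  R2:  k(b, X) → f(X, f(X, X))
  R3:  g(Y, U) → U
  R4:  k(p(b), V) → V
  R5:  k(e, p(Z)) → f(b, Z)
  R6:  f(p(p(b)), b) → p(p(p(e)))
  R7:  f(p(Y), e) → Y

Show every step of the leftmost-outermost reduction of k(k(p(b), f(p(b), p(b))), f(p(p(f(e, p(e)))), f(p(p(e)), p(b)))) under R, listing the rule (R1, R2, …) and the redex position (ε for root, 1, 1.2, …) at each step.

p(p(e))

1. k(k(p(b), f(p(b), p(b))), f(p(p(f(e, p(e)))), f(p(p(e)), p(b))))  →  k(f(p(b), p(b)), f(p(p(f(e, p(e)))), f(p(p(e)), p(b))))   [R4 at 1]
2. k(f(p(b), p(b)), f(p(p(f(e, p(e)))), f(p(p(e)), p(b))))  →  k(p(b), f(p(p(f(e, p(e)))), f(p(p(e)), p(b))))   [R1 at 1]
3. k(p(b), f(p(p(f(e, p(e)))), f(p(p(e)), p(b))))  →  f(p(p(f(e, p(e)))), f(p(p(e)), p(b)))   [R4 at ε]
4. f(p(p(f(e, p(e)))), f(p(p(e)), p(b)))  →  f(p(p(e)), f(p(p(e)), p(b)))   [R1 at 1.1.1]
5. f(p(p(e)), f(p(p(e)), p(b)))  →  f(p(p(e)), p(p(e)))   [R1 at 2]
6. f(p(p(e)), p(p(e)))  →  p(p(e))   [R1 at ε]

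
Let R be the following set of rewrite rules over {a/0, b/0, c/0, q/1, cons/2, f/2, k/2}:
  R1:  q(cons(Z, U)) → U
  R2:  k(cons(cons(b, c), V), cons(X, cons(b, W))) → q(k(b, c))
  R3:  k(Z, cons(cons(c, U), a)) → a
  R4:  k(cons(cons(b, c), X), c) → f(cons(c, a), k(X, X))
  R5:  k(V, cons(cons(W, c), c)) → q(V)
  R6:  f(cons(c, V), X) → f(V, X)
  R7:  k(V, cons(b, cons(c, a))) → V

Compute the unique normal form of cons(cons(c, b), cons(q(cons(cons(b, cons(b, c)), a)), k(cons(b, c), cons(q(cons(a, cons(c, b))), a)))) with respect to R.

cons(cons(c, b), cons(a, a))

1. cons(cons(c, b), cons(q(cons(cons(b, cons(b, c)), a)), k(cons(b, c), cons(q(cons(a, cons(c, b))), a))))  →  cons(cons(c, b), cons(a, k(cons(b, c), cons(q(cons(a, cons(c, b))), a))))   [R1 at 2.1]
2. cons(cons(c, b), cons(a, k(cons(b, c), cons(q(cons(a, cons(c, b))), a))))  →  cons(cons(c, b), cons(a, k(cons(b, c), cons(cons(c, b), a))))   [R1 at 2.2.2.1]
3. cons(cons(c, b), cons(a, k(cons(b, c), cons(cons(c, b), a))))  →  cons(cons(c, b), cons(a, a))   [R3 at 2.2]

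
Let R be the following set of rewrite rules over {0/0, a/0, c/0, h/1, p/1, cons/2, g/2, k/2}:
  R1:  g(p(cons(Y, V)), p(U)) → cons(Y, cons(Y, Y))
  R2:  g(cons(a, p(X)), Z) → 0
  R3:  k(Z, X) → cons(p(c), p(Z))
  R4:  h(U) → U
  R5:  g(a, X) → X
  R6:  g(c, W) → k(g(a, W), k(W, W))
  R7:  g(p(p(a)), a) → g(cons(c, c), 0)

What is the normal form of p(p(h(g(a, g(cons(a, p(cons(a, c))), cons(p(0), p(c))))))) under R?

p(p(0))

1. p(p(h(g(a, g(cons(a, p(cons(a, c))), cons(p(0), p(c)))))))  →  p(p(g(a, g(cons(a, p(cons(a, c))), cons(p(0), p(c))))))   [R4 at 1.1]
2. p(p(g(a, g(cons(a, p(cons(a, c))), cons(p(0), p(c))))))  →  p(p(g(cons(a, p(cons(a, c))), cons(p(0), p(c)))))   [R5 at 1.1]
3. p(p(g(cons(a, p(cons(a, c))), cons(p(0), p(c)))))  →  p(p(0))   [R2 at 1.1]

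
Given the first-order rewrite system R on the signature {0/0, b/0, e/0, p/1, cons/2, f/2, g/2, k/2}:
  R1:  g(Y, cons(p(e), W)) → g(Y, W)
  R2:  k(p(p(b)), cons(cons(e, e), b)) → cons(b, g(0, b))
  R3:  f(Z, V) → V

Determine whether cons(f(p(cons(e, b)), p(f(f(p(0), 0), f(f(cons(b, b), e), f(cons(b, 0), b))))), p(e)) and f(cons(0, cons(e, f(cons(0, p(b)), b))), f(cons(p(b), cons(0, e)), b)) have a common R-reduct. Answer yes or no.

Reduce t₁ = cons(f(p(cons(e, b)), p(f(f(p(0), 0), f(f(cons(b, b), e), f(cons(b, 0), b))))), p(e)):
1. cons(f(p(cons(e, b)), p(f(f(p(0), 0), f(f(cons(b, b), e), f(cons(b, 0), b))))), p(e))  →  cons(p(f(f(p(0), 0), f(f(cons(b, b), e), f(cons(b, 0), b)))), p(e))   [R3 at 1]
2. cons(p(f(f(p(0), 0), f(f(cons(b, b), e), f(cons(b, 0), b)))), p(e))  →  cons(p(f(f(cons(b, b), e), f(cons(b, 0), b))), p(e))   [R3 at 1.1]
3. cons(p(f(f(cons(b, b), e), f(cons(b, 0), b))), p(e))  →  cons(p(f(cons(b, 0), b)), p(e))   [R3 at 1.1]
4. cons(p(f(cons(b, 0), b)), p(e))  →  cons(p(b), p(e))   [R3 at 1.1]

Reduce t₂ = f(cons(0, cons(e, f(cons(0, p(b)), b))), f(cons(p(b), cons(0, e)), b)):
1. f(cons(0, cons(e, f(cons(0, p(b)), b))), f(cons(p(b), cons(0, e)), b))  →  f(cons(p(b), cons(0, e)), b)   [R3 at ε]
2. f(cons(p(b), cons(0, e)), b)  →  b   [R3 at ε]

no — NF(t₁) = cons(p(b), p(e)), NF(t₂) = b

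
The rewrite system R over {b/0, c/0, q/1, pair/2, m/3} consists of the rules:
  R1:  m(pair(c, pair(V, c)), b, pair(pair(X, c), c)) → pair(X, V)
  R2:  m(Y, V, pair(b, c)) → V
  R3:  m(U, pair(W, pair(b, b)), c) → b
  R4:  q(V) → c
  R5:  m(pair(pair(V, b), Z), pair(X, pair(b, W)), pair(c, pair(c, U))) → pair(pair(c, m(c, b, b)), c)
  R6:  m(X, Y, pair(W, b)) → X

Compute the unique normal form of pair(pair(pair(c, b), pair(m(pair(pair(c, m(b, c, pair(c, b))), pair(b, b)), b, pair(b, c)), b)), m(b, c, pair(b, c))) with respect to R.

1. pair(pair(pair(c, b), pair(m(pair(pair(c, m(b, c, pair(c, b))), pair(b, b)), b, pair(b, c)), b)), m(b, c, pair(b, c)))  →  pair(pair(pair(c, b), pair(b, b)), m(b, c, pair(b, c)))   [R2 at 1.2.1]
2. pair(pair(pair(c, b), pair(b, b)), m(b, c, pair(b, c)))  →  pair(pair(pair(c, b), pair(b, b)), c)   [R2 at 2]

pair(pair(pair(c, b), pair(b, b)), c)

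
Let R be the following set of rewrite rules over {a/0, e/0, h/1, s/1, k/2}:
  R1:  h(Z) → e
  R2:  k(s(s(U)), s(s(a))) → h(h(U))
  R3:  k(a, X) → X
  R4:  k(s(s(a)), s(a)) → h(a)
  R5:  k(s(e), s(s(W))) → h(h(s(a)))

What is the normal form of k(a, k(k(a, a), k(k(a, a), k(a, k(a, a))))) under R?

1. k(a, k(k(a, a), k(k(a, a), k(a, k(a, a)))))  →  k(k(a, a), k(k(a, a), k(a, k(a, a))))   [R3 at ε]
2. k(k(a, a), k(k(a, a), k(a, k(a, a))))  →  k(a, k(k(a, a), k(a, k(a, a))))   [R3 at 1]
3. k(a, k(k(a, a), k(a, k(a, a))))  →  k(k(a, a), k(a, k(a, a)))   [R3 at ε]
4. k(k(a, a), k(a, k(a, a)))  →  k(a, k(a, k(a, a)))   [R3 at 1]
5. k(a, k(a, k(a, a)))  →  k(a, k(a, a))   [R3 at ε]
6. k(a, k(a, a))  →  k(a, a)   [R3 at ε]
7. k(a, a)  →  a   [R3 at ε]

a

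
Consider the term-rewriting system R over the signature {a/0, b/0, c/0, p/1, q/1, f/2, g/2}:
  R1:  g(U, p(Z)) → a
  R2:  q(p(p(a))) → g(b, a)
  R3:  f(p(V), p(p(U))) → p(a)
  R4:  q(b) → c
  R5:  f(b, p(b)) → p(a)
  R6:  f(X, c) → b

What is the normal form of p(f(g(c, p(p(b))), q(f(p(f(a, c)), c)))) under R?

p(b)

1. p(f(g(c, p(p(b))), q(f(p(f(a, c)), c))))  →  p(f(a, q(f(p(f(a, c)), c))))   [R1 at 1.1]
2. p(f(a, q(f(p(f(a, c)), c))))  →  p(f(a, q(b)))   [R6 at 1.2.1]
3. p(f(a, q(b)))  →  p(f(a, c))   [R4 at 1.2]
4. p(f(a, c))  →  p(b)   [R6 at 1]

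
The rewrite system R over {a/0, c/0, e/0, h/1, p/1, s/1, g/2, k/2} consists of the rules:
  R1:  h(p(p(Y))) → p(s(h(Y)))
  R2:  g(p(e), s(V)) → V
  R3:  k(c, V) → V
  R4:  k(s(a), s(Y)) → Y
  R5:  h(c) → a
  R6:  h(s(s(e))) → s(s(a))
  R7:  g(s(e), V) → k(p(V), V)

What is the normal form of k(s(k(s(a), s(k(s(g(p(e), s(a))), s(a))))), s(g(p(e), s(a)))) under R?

1. k(s(k(s(a), s(k(s(g(p(e), s(a))), s(a))))), s(g(p(e), s(a))))  →  k(s(k(s(g(p(e), s(a))), s(a))), s(g(p(e), s(a))))   [R4 at 1.1]
2. k(s(k(s(g(p(e), s(a))), s(a))), s(g(p(e), s(a))))  →  k(s(k(s(a), s(a))), s(g(p(e), s(a))))   [R2 at 1.1.1.1]
3. k(s(k(s(a), s(a))), s(g(p(e), s(a))))  →  k(s(a), s(g(p(e), s(a))))   [R4 at 1.1]
4. k(s(a), s(g(p(e), s(a))))  →  g(p(e), s(a))   [R4 at ε]
5. g(p(e), s(a))  →  a   [R2 at ε]

a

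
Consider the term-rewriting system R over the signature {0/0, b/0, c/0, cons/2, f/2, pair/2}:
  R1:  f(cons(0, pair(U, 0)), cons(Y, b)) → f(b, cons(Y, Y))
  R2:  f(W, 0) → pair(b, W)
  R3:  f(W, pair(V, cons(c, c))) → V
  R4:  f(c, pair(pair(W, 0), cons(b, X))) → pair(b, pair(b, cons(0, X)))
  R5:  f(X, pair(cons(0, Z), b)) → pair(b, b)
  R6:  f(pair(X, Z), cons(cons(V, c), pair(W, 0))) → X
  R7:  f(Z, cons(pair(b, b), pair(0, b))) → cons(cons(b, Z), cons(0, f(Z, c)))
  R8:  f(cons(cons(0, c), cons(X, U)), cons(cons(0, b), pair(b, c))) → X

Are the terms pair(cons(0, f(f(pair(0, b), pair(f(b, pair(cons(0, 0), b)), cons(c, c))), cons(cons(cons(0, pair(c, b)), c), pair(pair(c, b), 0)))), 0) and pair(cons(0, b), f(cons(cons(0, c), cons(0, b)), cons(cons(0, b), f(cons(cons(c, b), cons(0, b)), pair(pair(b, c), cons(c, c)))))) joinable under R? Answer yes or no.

yes — NF(t₁) = pair(cons(0, b), 0), NF(t₂) = pair(cons(0, b), 0)

Reduce t₁ = pair(cons(0, f(f(pair(0, b), pair(f(b, pair(cons(0, 0), b)), cons(c, c))), cons(cons(cons(0, pair(c, b)), c), pair(pair(c, b), 0)))), 0):
1. pair(cons(0, f(f(pair(0, b), pair(f(b, pair(cons(0, 0), b)), cons(c, c))), cons(cons(cons(0, pair(c, b)), c), pair(pair(c, b), 0)))), 0)  →  pair(cons(0, f(f(b, pair(cons(0, 0), b)), cons(cons(cons(0, pair(c, b)), c), pair(pair(c, b), 0)))), 0)   [R3 at 1.2.1]
2. pair(cons(0, f(f(b, pair(cons(0, 0), b)), cons(cons(cons(0, pair(c, b)), c), pair(pair(c, b), 0)))), 0)  →  pair(cons(0, f(pair(b, b), cons(cons(cons(0, pair(c, b)), c), pair(pair(c, b), 0)))), 0)   [R5 at 1.2.1]
3. pair(cons(0, f(pair(b, b), cons(cons(cons(0, pair(c, b)), c), pair(pair(c, b), 0)))), 0)  →  pair(cons(0, b), 0)   [R6 at 1.2]

Reduce t₂ = pair(cons(0, b), f(cons(cons(0, c), cons(0, b)), cons(cons(0, b), f(cons(cons(c, b), cons(0, b)), pair(pair(b, c), cons(c, c)))))):
1. pair(cons(0, b), f(cons(cons(0, c), cons(0, b)), cons(cons(0, b), f(cons(cons(c, b), cons(0, b)), pair(pair(b, c), cons(c, c))))))  →  pair(cons(0, b), f(cons(cons(0, c), cons(0, b)), cons(cons(0, b), pair(b, c))))   [R3 at 2.2.2]
2. pair(cons(0, b), f(cons(cons(0, c), cons(0, b)), cons(cons(0, b), pair(b, c))))  →  pair(cons(0, b), 0)   [R8 at 2]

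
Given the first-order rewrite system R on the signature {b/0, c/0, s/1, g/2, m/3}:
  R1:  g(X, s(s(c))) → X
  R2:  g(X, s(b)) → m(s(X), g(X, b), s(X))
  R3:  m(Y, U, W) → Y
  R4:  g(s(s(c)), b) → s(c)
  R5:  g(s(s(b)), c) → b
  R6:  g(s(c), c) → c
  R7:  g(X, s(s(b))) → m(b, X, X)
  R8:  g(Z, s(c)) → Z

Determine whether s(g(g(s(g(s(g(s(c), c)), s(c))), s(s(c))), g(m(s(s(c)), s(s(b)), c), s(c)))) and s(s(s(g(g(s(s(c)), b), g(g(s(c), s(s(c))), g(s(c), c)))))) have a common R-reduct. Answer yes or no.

yes — NF(t₁) = s(s(s(c))), NF(t₂) = s(s(s(c)))

Reduce t₁ = s(g(g(s(g(s(g(s(c), c)), s(c))), s(s(c))), g(m(s(s(c)), s(s(b)), c), s(c)))):
1. s(g(g(s(g(s(g(s(c), c)), s(c))), s(s(c))), g(m(s(s(c)), s(s(b)), c), s(c))))  →  s(g(s(g(s(g(s(c), c)), s(c))), g(m(s(s(c)), s(s(b)), c), s(c))))   [R1 at 1.1]
2. s(g(s(g(s(g(s(c), c)), s(c))), g(m(s(s(c)), s(s(b)), c), s(c))))  →  s(g(s(s(g(s(c), c))), g(m(s(s(c)), s(s(b)), c), s(c))))   [R8 at 1.1.1]
3. s(g(s(s(g(s(c), c))), g(m(s(s(c)), s(s(b)), c), s(c))))  →  s(g(s(s(c)), g(m(s(s(c)), s(s(b)), c), s(c))))   [R6 at 1.1.1.1]
4. s(g(s(s(c)), g(m(s(s(c)), s(s(b)), c), s(c))))  →  s(g(s(s(c)), m(s(s(c)), s(s(b)), c)))   [R8 at 1.2]
5. s(g(s(s(c)), m(s(s(c)), s(s(b)), c)))  →  s(g(s(s(c)), s(s(c))))   [R3 at 1.2]
6. s(g(s(s(c)), s(s(c))))  →  s(s(s(c)))   [R1 at 1]

Reduce t₂ = s(s(s(g(g(s(s(c)), b), g(g(s(c), s(s(c))), g(s(c), c)))))):
1. s(s(s(g(g(s(s(c)), b), g(g(s(c), s(s(c))), g(s(c), c))))))  →  s(s(s(g(s(c), g(g(s(c), s(s(c))), g(s(c), c))))))   [R4 at 1.1.1.1]
2. s(s(s(g(s(c), g(g(s(c), s(s(c))), g(s(c), c))))))  →  s(s(s(g(s(c), g(s(c), g(s(c), c))))))   [R1 at 1.1.1.2.1]
3. s(s(s(g(s(c), g(s(c), g(s(c), c))))))  →  s(s(s(g(s(c), g(s(c), c)))))   [R6 at 1.1.1.2.2]
4. s(s(s(g(s(c), g(s(c), c)))))  →  s(s(s(g(s(c), c))))   [R6 at 1.1.1.2]
5. s(s(s(g(s(c), c))))  →  s(s(s(c)))   [R6 at 1.1.1]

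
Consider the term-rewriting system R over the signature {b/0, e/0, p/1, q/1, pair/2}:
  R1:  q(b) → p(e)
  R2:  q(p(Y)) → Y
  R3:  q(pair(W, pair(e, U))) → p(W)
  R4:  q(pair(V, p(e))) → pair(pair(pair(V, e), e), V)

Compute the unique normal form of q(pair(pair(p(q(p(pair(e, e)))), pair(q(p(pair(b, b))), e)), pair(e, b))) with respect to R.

p(pair(p(pair(e, e)), pair(pair(b, b), e)))

1. q(pair(pair(p(q(p(pair(e, e)))), pair(q(p(pair(b, b))), e)), pair(e, b)))  →  p(pair(p(q(p(pair(e, e)))), pair(q(p(pair(b, b))), e)))   [R3 at ε]
2. p(pair(p(q(p(pair(e, e)))), pair(q(p(pair(b, b))), e)))  →  p(pair(p(pair(e, e)), pair(q(p(pair(b, b))), e)))   [R2 at 1.1.1]
3. p(pair(p(pair(e, e)), pair(q(p(pair(b, b))), e)))  →  p(pair(p(pair(e, e)), pair(pair(b, b), e)))   [R2 at 1.2.1]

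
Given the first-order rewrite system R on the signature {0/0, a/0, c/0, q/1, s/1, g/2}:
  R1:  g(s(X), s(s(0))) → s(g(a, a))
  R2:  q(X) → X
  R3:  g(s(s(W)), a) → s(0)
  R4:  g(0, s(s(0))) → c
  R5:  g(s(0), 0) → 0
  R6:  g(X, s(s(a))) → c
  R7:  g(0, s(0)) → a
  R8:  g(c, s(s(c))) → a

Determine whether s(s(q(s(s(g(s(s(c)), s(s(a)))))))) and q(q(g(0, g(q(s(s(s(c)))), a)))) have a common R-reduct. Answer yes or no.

no — NF(t₁) = s(s(s(s(c)))), NF(t₂) = a

Reduce t₁ = s(s(q(s(s(g(s(s(c)), s(s(a)))))))):
1. s(s(q(s(s(g(s(s(c)), s(s(a))))))))  →  s(s(s(s(g(s(s(c)), s(s(a)))))))   [R2 at 1.1]
2. s(s(s(s(g(s(s(c)), s(s(a)))))))  →  s(s(s(s(c))))   [R6 at 1.1.1.1]

Reduce t₂ = q(q(g(0, g(q(s(s(s(c)))), a)))):
1. q(q(g(0, g(q(s(s(s(c)))), a))))  →  q(g(0, g(q(s(s(s(c)))), a)))   [R2 at ε]
2. q(g(0, g(q(s(s(s(c)))), a)))  →  g(0, g(q(s(s(s(c)))), a))   [R2 at ε]
3. g(0, g(q(s(s(s(c)))), a))  →  g(0, g(s(s(s(c))), a))   [R2 at 2.1]
4. g(0, g(s(s(s(c))), a))  →  g(0, s(0))   [R3 at 2]
5. g(0, s(0))  →  a   [R7 at ε]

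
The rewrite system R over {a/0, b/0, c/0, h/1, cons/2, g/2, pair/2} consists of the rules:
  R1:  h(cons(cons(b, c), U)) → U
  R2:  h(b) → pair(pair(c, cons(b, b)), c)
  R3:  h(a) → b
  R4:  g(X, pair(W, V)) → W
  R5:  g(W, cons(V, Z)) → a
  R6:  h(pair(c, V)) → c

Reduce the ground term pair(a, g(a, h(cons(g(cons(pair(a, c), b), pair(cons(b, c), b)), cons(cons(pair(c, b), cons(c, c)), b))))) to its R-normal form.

1. pair(a, g(a, h(cons(g(cons(pair(a, c), b), pair(cons(b, c), b)), cons(cons(pair(c, b), cons(c, c)), b)))))  →  pair(a, g(a, h(cons(cons(b, c), cons(cons(pair(c, b), cons(c, c)), b)))))   [R4 at 2.2.1.1]
2. pair(a, g(a, h(cons(cons(b, c), cons(cons(pair(c, b), cons(c, c)), b)))))  →  pair(a, g(a, cons(cons(pair(c, b), cons(c, c)), b)))   [R1 at 2.2]
3. pair(a, g(a, cons(cons(pair(c, b), cons(c, c)), b)))  →  pair(a, a)   [R5 at 2]

pair(a, a)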